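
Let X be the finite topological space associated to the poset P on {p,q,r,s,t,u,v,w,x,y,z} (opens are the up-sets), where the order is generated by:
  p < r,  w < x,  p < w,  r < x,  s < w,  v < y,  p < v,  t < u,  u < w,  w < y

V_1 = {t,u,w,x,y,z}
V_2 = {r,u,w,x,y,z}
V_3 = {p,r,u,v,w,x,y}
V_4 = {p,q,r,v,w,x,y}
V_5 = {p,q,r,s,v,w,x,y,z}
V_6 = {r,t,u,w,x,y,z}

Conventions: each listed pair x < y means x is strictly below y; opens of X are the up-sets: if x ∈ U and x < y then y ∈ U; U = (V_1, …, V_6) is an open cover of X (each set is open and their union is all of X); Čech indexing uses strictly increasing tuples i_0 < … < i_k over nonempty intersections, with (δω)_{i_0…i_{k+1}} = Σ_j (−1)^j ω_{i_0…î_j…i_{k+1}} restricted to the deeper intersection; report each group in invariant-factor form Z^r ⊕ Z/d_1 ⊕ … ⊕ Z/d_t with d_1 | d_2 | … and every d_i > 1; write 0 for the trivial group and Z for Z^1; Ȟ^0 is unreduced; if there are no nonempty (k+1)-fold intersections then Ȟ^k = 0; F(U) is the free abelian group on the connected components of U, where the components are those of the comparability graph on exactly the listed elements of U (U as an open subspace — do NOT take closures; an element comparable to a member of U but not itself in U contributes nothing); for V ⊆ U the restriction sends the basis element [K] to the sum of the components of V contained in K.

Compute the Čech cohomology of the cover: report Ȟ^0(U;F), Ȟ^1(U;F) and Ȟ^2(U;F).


nonempty intersections:
  V12={u,w,x,y,z} V13={u,w,x,y} V14={w,x,y} V15={w,x,y,z} V16={t,u,w,x,y,z} V23={r,u,w,x,y} V24={r,w,x,y} V25={r,w,x,y,z} V26={r,u,w,x,y,z} V34={p,r,v,w,x,y} V35={p,r,v,w,x,y} V36={r,u,w,x,y} V45={p,q,r,v,w,x,y} V46={r,w,x,y} V56={r,w,x,y,z}
  V123={u,w,x,y} V124={w,x,y} V125={w,x,y,z} V126={u,w,x,y,z} V134={w,x,y} V135={w,x,y} V136={u,w,x,y} V145={w,x,y} V146={w,x,y} V156={w,x,y,z} V234={r,w,x,y} V235={r,w,x,y} V236={r,u,w,x,y} V245={r,w,x,y} V246={r,w,x,y} V256={r,w,x,y,z} V345={p,r,v,w,x,y} V346={r,w,x,y} V356={r,w,x,y} V456={r,w,x,y}
  V1234={w,x,y} V1235={w,x,y} V1236={u,w,x,y} V1245={w,x,y} V1246={w,x,y} V1256={w,x,y,z} V1345={w,x,y} V1346={w,x,y} V1356={w,x,y} V1456={w,x,y} V2345={r,w,x,y} V2346={r,w,x,y} V2356={r,w,x,y} V2456={r,w,x,y} V3456={r,w,x,y}
  V12345={w,x,y} V12346={w,x,y} V12356={w,x,y} V12456={w,x,y} V13456={w,x,y} V23456={r,w,x,y}
  V123456={w,x,y}
components per intersection:
  V1: {t,u,w,x,y} {z}
  V2: {r,u,w,x,y} {z}
  V3: {p,r,u,v,w,x,y}
  V4: {p,r,v,w,x,y} {q}
  V5: {p,r,s,v,w,x,y} {q} {z}
  V6: {r,t,u,w,x,y} {z}
  V12: {u,w,x,y} {z}
  V13: {u,w,x,y}
  V14: {w,x,y}
  V15: {w,x,y} {z}
  V16: {t,u,w,x,y} {z}
  V23: {r,u,w,x,y}
  V24: {r,w,x,y}
  V25: {r,w,x,y} {z}
  V26: {r,u,w,x,y} {z}
  V34: {p,r,v,w,x,y}
  V35: {p,r,v,w,x,y}
  V36: {r,u,w,x,y}
  V45: {p,r,v,w,x,y} {q}
  V46: {r,w,x,y}
  V56: {r,w,x,y} {z}
  V123: {u,w,x,y}
  V124: {w,x,y}
  V125: {w,x,y} {z}
  V126: {u,w,x,y} {z}
  V134: {w,x,y}
  V135: {w,x,y}
  V136: {u,w,x,y}
  V145: {w,x,y}
  V146: {w,x,y}
  V156: {w,x,y} {z}
  V234: {r,w,x,y}
  V235: {r,w,x,y}
  V236: {r,u,w,x,y}
  V245: {r,w,x,y}
  V246: {r,w,x,y}
  V256: {r,w,x,y} {z}
  V345: {p,r,v,w,x,y}
  V346: {r,w,x,y}
  V356: {r,w,x,y}
  V456: {r,w,x,y}
  V1234: {w,x,y}
  V1235: {w,x,y}
  V1236: {u,w,x,y}
  V1245: {w,x,y}
  V1246: {w,x,y}
  V1256: {w,x,y} {z}
  V1345: {w,x,y}
  V1346: {w,x,y}
  V1356: {w,x,y}
  V1456: {w,x,y}
  V2345: {r,w,x,y}
  V2346: {r,w,x,y}
  V2356: {r,w,x,y}
  V2456: {r,w,x,y}
  V3456: {r,w,x,y}
  V12345: {w,x,y}
  V12346: {w,x,y}
  V12356: {w,x,y}
  V12456: {w,x,y}
  V13456: {w,x,y}
  V23456: {r,w,x,y}
  V123456: {w,x,y}
C dims 12,22,24,16; δ0: rk 9, SNF 1^9; δ1: rk 13, SNF 1^13; δ2: rk 11, SNF 1^11
Ȟ^0: (12−9)−0=3 ⇒ Z^3
Ȟ^1: (22−13)−9=0 ⇒ 0
Ȟ^2: (24−11)−13=0 ⇒ 0

Ȟ^0(U;F) ≅ Z^3, Ȟ^1(U;F) ≅ 0, Ȟ^2(U;F) ≅ 0


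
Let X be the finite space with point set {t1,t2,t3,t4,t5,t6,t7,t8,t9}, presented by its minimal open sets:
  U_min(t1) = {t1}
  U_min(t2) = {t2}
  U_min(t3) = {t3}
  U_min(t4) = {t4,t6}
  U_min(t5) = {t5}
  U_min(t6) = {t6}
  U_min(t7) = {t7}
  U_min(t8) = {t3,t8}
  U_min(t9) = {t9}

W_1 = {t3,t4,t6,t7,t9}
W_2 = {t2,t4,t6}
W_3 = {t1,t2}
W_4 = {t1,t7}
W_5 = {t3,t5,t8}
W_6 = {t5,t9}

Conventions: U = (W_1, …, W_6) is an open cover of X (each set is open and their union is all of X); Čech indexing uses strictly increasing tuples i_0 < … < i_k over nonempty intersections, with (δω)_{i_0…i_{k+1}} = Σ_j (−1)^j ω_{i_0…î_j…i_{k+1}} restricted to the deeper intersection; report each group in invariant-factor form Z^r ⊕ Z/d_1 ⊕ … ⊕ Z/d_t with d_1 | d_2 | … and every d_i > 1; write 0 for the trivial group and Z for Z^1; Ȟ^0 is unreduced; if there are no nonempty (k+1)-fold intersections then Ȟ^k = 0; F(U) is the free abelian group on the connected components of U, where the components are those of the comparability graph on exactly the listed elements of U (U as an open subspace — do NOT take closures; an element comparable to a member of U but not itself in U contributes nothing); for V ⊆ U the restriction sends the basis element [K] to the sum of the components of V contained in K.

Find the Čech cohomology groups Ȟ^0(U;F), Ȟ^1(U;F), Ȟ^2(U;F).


cover nerve:
  W12={t4,t6} W14={t7} W15={t3} W16={t9} W23={t2} W34={t1} W56={t5}
components per intersection:
  W1: {t3} {t4,t6} {t7} {t9}
  W2: {t2} {t4,t6}
  W3: {t1} {t2}
  W4: {t1} {t7}
  W5: {t3,t8} {t5}
  W6: {t5} {t9}
  W12: {t4,t6}
  W14: {t7}
  W15: {t3}
  W16: {t9}
  W23: {t2}
  W34: {t1}
  W56: {t5}
C dims 14,7; δ0: rk 7, SNF 1^7
Ȟ^0: (14−7)−0=7 ⇒ Z^7
Ȟ^1: (7−0)−7=0 ⇒ 0
Ȟ^2: (0−0)−0=0 ⇒ 0

Ȟ^0(U;F) ≅ Z^7, Ȟ^1(U;F) ≅ 0, Ȟ^2(U;F) ≅ 0


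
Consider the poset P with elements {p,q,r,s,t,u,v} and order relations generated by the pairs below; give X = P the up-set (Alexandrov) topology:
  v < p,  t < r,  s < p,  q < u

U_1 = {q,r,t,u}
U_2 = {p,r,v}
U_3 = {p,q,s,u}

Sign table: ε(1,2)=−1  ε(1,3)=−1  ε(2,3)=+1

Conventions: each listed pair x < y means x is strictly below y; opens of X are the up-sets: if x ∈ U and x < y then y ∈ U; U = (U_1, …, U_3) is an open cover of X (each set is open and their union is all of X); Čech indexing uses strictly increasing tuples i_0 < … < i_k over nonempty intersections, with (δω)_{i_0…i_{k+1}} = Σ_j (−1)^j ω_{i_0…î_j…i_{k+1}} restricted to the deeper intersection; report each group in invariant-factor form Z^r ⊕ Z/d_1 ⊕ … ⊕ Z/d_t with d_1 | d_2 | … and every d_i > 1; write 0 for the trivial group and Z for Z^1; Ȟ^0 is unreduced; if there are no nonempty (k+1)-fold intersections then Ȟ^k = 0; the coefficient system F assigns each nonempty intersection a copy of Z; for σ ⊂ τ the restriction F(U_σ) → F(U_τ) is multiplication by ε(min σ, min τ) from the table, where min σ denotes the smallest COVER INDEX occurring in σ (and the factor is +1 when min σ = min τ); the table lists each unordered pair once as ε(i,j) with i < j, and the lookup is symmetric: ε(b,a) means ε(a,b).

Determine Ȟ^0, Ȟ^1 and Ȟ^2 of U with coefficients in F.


Ȟ^0 = Z; Ȟ^1 = Z; Ȟ^2 = 0

nonempty overlaps:
  U12={r} U13={q,u} U23={p}
C dims 3,3; δ0: rk 2, SNF 1^2
degree 0: 3−2−0 = 1 → Ȟ^0 ≅ Z
degree 1: 3−0−2 = 1 → Ȟ^1 ≅ Z
degree 2: 0−0−0 = 0 → Ȟ^2 ≅ 0


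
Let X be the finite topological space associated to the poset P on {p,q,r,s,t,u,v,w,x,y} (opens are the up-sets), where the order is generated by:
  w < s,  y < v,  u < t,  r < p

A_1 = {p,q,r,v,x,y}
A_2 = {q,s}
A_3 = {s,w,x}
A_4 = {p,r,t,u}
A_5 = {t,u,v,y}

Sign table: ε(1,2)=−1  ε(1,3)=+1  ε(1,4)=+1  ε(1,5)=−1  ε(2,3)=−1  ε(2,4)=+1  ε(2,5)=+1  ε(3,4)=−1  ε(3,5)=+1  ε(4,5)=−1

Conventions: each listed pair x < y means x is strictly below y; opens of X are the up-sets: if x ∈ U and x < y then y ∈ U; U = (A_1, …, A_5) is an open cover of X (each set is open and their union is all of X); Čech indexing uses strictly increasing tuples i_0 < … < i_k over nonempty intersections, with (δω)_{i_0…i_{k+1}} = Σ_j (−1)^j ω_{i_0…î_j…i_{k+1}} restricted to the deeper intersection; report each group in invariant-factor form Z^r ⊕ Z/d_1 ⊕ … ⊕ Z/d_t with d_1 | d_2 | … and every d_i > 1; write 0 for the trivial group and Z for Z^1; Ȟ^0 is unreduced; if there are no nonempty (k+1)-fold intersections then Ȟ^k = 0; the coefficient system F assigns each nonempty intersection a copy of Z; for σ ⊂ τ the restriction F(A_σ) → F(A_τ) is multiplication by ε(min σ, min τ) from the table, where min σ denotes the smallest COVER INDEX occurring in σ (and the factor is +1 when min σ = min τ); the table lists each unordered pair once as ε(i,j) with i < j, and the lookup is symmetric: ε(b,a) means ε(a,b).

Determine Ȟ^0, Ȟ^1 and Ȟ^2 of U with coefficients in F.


nonempty intersections:
  A12={q} A13={x} A14={p,r} A15={v,y} A23={s} A45={t,u}
C dims 5,6; δ0: rk 4, SNF 1^4
Ȟ^0: (5−4)−0=1 ⇒ Z
Ȟ^1: (6−0)−4=2 ⇒ Z^2
Ȟ^2: (0−0)−0=0 ⇒ 0

Ȟ^0 = Z, Ȟ^1 = Z^2 and Ȟ^2 = 0


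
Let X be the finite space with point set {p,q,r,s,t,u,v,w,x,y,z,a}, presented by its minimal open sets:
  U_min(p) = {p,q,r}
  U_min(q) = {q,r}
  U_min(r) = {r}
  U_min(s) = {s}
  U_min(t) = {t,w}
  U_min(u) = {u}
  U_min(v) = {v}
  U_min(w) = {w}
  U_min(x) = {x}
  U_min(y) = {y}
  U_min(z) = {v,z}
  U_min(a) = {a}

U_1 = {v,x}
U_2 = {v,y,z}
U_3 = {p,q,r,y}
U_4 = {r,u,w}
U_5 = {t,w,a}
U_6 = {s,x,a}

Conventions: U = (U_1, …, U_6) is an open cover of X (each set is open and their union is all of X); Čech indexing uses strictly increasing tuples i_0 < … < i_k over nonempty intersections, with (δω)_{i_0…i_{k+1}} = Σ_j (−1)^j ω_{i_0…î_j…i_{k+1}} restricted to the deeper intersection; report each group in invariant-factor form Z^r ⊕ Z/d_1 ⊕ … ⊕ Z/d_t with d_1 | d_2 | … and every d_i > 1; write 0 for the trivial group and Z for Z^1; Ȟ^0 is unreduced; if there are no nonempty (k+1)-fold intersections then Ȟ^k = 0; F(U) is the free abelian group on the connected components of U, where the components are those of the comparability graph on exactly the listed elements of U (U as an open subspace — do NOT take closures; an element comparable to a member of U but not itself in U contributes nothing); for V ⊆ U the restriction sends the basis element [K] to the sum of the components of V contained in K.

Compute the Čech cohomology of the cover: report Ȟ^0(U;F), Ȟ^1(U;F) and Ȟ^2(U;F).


intersection data:
  U12={v} U16={x} U23={y} U34={r} U45={w} U56={a}
components per intersection:
  U1: {v} {x}
  U2: {v,z} {y}
  U3: {p,q,r} {y}
  U4: {r} {u} {w}
  U5: {t,w} {a}
  U6: {s} {x} {a}
  U12: {v}
  U16: {x}
  U23: {y}
  U34: {r}
  U45: {w}
  U56: {a}
C dims 14,6; δ0: rk 6, SNF 1^6
Ȟ^0 = (14 − 6) − 0 = 8, so Ȟ^0 ≅ Z^8
Ȟ^1 = (6 − 0) − 6 = 0, so Ȟ^1 ≅ 0
Ȟ^2 = (0 − 0) − 0 = 0, so Ȟ^2 ≅ 0

Ȟ^0 = Z^8; Ȟ^1 = 0; Ȟ^2 = 0


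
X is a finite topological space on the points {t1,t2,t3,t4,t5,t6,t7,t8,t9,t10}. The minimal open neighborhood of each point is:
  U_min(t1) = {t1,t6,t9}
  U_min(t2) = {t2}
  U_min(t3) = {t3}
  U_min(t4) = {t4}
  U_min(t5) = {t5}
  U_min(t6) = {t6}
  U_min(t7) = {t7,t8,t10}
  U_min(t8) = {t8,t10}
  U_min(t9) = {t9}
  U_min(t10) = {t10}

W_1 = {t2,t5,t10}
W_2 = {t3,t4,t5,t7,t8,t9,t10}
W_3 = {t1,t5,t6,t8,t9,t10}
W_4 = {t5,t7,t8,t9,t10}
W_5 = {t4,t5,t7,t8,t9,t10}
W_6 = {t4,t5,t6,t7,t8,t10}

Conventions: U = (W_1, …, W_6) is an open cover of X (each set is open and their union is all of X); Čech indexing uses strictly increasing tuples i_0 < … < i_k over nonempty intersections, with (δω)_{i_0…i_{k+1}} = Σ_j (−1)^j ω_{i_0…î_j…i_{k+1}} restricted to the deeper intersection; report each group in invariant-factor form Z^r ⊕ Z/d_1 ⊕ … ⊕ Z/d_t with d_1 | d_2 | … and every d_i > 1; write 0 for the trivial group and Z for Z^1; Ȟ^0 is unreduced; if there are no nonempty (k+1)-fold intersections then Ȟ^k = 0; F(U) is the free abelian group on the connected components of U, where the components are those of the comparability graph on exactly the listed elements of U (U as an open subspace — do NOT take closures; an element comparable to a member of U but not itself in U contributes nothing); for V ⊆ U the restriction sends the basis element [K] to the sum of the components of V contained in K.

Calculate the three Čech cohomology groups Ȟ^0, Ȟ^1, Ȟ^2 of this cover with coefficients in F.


Ȟ^0 = Z^6,  Ȟ^1 = 0,  Ȟ^2 = 0

nerve of the cover:
  W12={t5,t10} W13={t5,t10} W14={t5,t10} W15={t5,t10} W16={t5,t10} W23={t5,t8,t9,t10} W24={t5,t7,t8,t9,t10} W25={t4,t5,t7,t8,t9,t10} W26={t4,t5,t7,t8,t10} W34={t5,t8,t9,t10} W35={t5,t8,t9,t10} W36={t5,t6,t8,t10} W45={t5,t7,t8,t9,t10} W46={t5,t7,t8,t10} W56={t4,t5,t7,t8,t10}
  W123={t5,t10} W124={t5,t10} W125={t5,t10} W126={t5,t10} W134={t5,t10} W135={t5,t10} W136={t5,t10} W145={t5,t10} W146={t5,t10} W156={t5,t10} W234={t5,t8,t9,t10} W235={t5,t8,t9,t10} W236={t5,t8,t10} W245={t5,t7,t8,t9,t10} W246={t5,t7,t8,t10} W256={t4,t5,t7,t8,t10} W345={t5,t8,t9,t10} W346={t5,t8,t10} W356={t5,t8,t10} W456={t5,t7,t8,t10}
  W1234={t5,t10} W1235={t5,t10} W1236={t5,t10} W1245={t5,t10} W1246={t5,t10} W1256={t5,t10} W1345={t5,t10} W1346={t5,t10} W1356={t5,t10} W1456={t5,t10} W2345={t5,t8,t9,t10} W2346={t5,t8,t10} W2356={t5,t8,t10} W2456={t5,t7,t8,t10} W3456={t5,t8,t10}
  W12345={t5,t10} W12346={t5,t10} W12356={t5,t10} W12456={t5,t10} W13456={t5,t10} W23456={t5,t8,t10}
  W123456={t5,t10}
components per intersection:
  W1: {t2} {t5} {t10}
  W2: {t3} {t4} {t5} {t7,t8,t10} {t9}
  W3: {t1,t6,t9} {t5} {t8,t10}
  W4: {t5} {t7,t8,t10} {t9}
  W5: {t4} {t5} {t7,t8,t10} {t9}
  W6: {t4} {t5} {t6} {t7,t8,t10}
  W12: {t5} {t10}
  W13: {t5} {t10}
  W14: {t5} {t10}
  W15: {t5} {t10}
  W16: {t5} {t10}
  W23: {t5} {t8,t10} {t9}
  W24: {t5} {t7,t8,t10} {t9}
  W25: {t4} {t5} {t7,t8,t10} {t9}
  W26: {t4} {t5} {t7,t8,t10}
  W34: {t5} {t8,t10} {t9}
  W35: {t5} {t8,t10} {t9}
  W36: {t5} {t6} {t8,t10}
  W45: {t5} {t7,t8,t10} {t9}
  W46: {t5} {t7,t8,t10}
  W56: {t4} {t5} {t7,t8,t10}
  W123: {t5} {t10}
  W124: {t5} {t10}
  W125: {t5} {t10}
  W126: {t5} {t10}
  W134: {t5} {t10}
  W135: {t5} {t10}
  W136: {t5} {t10}
  W145: {t5} {t10}
  W146: {t5} {t10}
  W156: {t5} {t10}
  W234: {t5} {t8,t10} {t9}
  W235: {t5} {t8,t10} {t9}
  W236: {t5} {t8,t10}
  W245: {t5} {t7,t8,t10} {t9}
  W246: {t5} {t7,t8,t10}
  W256: {t4} {t5} {t7,t8,t10}
  W345: {t5} {t8,t10} {t9}
  W346: {t5} {t8,t10}
  W356: {t5} {t8,t10}
  W456: {t5} {t7,t8,t10}
  W1234: {t5} {t10}
  W1235: {t5} {t10}
  W1236: {t5} {t10}
  W1245: {t5} {t10}
  W1246: {t5} {t10}
  W1256: {t5} {t10}
  W1345: {t5} {t10}
  W1346: {t5} {t10}
  W1356: {t5} {t10}
  W1456: {t5} {t10}
  W2345: {t5} {t8,t10} {t9}
  W2346: {t5} {t8,t10}
  W2356: {t5} {t8,t10}
  W2456: {t5} {t7,t8,t10}
  W3456: {t5} {t8,t10}
  W12345: {t5} {t10}
  W12346: {t5} {t10}
  W12356: {t5} {t10}
  W12456: {t5} {t10}
  W13456: {t5} {t10}
  W23456: {t5} {t8,t10}
  W123456: {t5} {t10}
C dims 22,40,45,31; δ0: rk 16, SNF 1^16; δ1: rk 24, SNF 1^24; δ2: rk 21, SNF 1^21
Ȟ^0 = (22 − 16) − 0 = 6, so Ȟ^0 ≅ Z^6
Ȟ^1 = (40 − 24) − 16 = 0, so Ȟ^1 ≅ 0
Ȟ^2 = (45 − 21) − 24 = 0, so Ȟ^2 ≅ 0


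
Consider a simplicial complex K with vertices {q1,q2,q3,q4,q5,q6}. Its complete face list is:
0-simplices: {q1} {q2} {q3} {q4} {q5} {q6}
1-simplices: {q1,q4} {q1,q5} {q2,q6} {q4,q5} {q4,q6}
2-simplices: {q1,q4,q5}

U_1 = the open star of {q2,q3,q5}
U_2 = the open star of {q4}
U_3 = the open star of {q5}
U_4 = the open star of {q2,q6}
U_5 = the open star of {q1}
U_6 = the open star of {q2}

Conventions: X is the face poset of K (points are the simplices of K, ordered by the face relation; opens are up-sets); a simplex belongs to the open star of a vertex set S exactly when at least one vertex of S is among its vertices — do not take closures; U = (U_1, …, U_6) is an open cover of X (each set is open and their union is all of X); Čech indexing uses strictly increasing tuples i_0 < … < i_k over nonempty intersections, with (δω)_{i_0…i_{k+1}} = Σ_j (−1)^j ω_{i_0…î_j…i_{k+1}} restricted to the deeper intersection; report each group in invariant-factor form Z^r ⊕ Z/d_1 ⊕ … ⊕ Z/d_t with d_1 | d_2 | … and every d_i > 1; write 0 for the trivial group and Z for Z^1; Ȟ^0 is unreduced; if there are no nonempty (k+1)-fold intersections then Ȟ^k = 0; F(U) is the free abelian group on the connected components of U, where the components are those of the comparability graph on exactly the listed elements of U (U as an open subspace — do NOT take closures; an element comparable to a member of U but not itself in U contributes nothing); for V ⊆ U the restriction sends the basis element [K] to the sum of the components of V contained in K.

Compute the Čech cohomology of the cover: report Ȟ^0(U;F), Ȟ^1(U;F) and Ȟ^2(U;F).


Ȟ^0(U;F) ≅ Z^2; Ȟ^1(U;F) ≅ 0; Ȟ^2(U;F) ≅ 0

nerve of the cover:
  U1={{q2},{q3},{q5},{q1,q5},{q2,q6},{q4,q5},{q1,q4,q5}} U2={{q4},{q1,q4},{q4,q5},{q4,q6},{q1,q4,q5}} U3={{q5},{q1,q5},{q4,q5},{q1,q4,q5}} U4={{q2},{q6},{q2,q6},{q4,q6}} U5={{q1},{q1,q4},{q1,q5},{q1,q4,q5}} U6={{q2},{q2,q6}}
  U12={{q4,q5},{q1,q4,q5}} U13={{q5},{q1,q5},{q4,q5},{q1,q4,q5}} U14={{q2},{q2,q6}} U15={{q1,q5},{q1,q4,q5}} U16={{q2},{q2,q6}} U23={{q4,q5},{q1,q4,q5}} U24={{q4,q6}} U25={{q1,q4},{q1,q4,q5}} U35={{q1,q5},{q1,q4,q5}} U46={{q2},{q2,q6}}
  U123={{q4,q5},{q1,q4,q5}} U125={{q1,q4,q5}} U135={{q1,q5},{q1,q4,q5}} U146={{q2},{q2,q6}} U235={{q1,q4,q5}}
  U1235={{q1,q4,q5}}
components per intersection:
  U1: {{q2},{q2,q6}} {{q3}} {{q5},{q1,q5},{q4,q5},{q1,q4,q5}}
  U2: {{q4},{q1,q4},{q4,q5},{q4,q6},{q1,q4,q5}}
  U3: {{q5},{q1,q5},{q4,q5},{q1,q4,q5}}
  U4: {{q2},{q6},{q2,q6},{q4,q6}}
  U5: {{q1},{q1,q4},{q1,q5},{q1,q4,q5}}
  U6: {{q2},{q2,q6}}
  U12: {{q4,q5},{q1,q4,q5}}
  U13: {{q5},{q1,q5},{q4,q5},{q1,q4,q5}}
  U14: {{q2},{q2,q6}}
  U15: {{q1,q5},{q1,q4,q5}}
  U16: {{q2},{q2,q6}}
  U23: {{q4,q5},{q1,q4,q5}}
  U24: {{q4,q6}}
  U25: {{q1,q4},{q1,q4,q5}}
  U35: {{q1,q5},{q1,q4,q5}}
  U46: {{q2},{q2,q6}}
  U123: {{q4,q5},{q1,q4,q5}}
  U125: {{q1,q4,q5}}
  U135: {{q1,q5},{q1,q4,q5}}
  U146: {{q2},{q2,q6}}
  U235: {{q1,q4,q5}}
  U1235: {{q1,q4,q5}}
C dims 8,10,5,1; δ0: rk 6, SNF 1^6; δ1: rk 4, SNF 1^4; δ2: rk 1, SNF 1^1
Ȟ^0 = (8 − 6) − 0 = 2, so Ȟ^0 ≅ Z^2
Ȟ^1 = (10 − 4) − 6 = 0, so Ȟ^1 ≅ 0
Ȟ^2 = (5 − 1) − 4 = 0, so Ȟ^2 ≅ 0


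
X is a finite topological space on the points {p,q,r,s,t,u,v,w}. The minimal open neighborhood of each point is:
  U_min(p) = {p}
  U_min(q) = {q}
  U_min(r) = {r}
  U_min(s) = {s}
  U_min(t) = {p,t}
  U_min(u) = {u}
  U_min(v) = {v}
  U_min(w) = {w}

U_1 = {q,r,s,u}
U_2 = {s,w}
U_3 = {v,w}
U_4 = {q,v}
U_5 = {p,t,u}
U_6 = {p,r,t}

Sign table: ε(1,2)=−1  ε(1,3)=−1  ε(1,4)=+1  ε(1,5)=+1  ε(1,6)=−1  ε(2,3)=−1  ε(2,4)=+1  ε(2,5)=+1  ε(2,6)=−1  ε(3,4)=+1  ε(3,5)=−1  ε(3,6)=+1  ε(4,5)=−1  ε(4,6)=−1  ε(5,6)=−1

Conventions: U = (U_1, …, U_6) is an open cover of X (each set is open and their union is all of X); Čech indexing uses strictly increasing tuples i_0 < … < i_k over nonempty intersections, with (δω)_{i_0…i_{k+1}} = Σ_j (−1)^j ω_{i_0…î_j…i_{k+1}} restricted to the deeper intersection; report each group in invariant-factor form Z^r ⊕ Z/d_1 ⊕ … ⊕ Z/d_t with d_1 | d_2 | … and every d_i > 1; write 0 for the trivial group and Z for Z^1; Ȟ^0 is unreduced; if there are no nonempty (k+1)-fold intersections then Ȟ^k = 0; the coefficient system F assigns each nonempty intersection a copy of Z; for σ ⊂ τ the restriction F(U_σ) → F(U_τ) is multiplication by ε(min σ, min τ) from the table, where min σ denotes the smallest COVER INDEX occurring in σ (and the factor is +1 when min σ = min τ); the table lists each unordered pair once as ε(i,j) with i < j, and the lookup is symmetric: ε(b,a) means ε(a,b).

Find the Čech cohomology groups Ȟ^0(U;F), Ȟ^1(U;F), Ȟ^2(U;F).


Ȟ^0 = Z; Ȟ^1 = Z^2; Ȟ^2 = 0

cover nerve:
  U12={s} U14={q} U15={u} U16={r} U23={w} U34={v} U56={p,t}
C dims 6,7; δ0: rk 5, SNF 1^5
Ȟ^0: (6−5)−0=1 ⇒ Z
Ȟ^1: (7−0)−5=2 ⇒ Z^2
Ȟ^2: (0−0)−0=0 ⇒ 0


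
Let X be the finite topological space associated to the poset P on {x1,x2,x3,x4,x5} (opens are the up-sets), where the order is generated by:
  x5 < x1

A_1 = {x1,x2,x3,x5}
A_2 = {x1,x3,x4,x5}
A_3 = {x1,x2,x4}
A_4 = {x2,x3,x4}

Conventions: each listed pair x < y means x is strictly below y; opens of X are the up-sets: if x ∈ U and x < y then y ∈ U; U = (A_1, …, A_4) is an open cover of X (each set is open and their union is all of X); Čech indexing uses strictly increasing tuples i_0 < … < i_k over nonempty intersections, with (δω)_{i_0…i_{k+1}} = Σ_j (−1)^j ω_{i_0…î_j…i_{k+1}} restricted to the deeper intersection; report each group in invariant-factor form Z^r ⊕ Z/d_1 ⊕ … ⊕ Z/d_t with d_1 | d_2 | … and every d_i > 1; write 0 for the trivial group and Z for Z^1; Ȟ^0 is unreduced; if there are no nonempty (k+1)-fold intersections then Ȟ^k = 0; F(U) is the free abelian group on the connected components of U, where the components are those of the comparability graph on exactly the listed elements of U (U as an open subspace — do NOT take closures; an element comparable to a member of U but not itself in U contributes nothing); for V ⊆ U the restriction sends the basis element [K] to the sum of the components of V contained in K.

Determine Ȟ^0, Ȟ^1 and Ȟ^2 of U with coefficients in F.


Ȟ^0 = Z^4, Ȟ^1 = 0, Ȟ^2 = 0

nerve of the cover:
  A12={x1,x3,x5} A13={x1,x2} A14={x2,x3} A23={x1,x4} A24={x3,x4} A34={x2,x4}
  A123={x1} A124={x3} A134={x2} A234={x4}
components per intersection:
  A1: {x1,x5} {x2} {x3}
  A2: {x1,x5} {x3} {x4}
  A3: {x1} {x2} {x4}
  A4: {x2} {x3} {x4}
  A12: {x1,x5} {x3}
  A13: {x1} {x2}
  A14: {x2} {x3}
  A23: {x1} {x4}
  A24: {x3} {x4}
  A34: {x2} {x4}
  A123: {x1}
  A124: {x3}
  A134: {x2}
  A234: {x4}
C dims 12,12,4; δ0: rk 8, SNF 1^8; δ1: rk 4, SNF 1^4
Ȟ^0 = (12 − 8) − 0 = 4, so Ȟ^0 ≅ Z^4
Ȟ^1 = (12 − 4) − 8 = 0, so Ȟ^1 ≅ 0
Ȟ^2 = (4 − 0) − 4 = 0, so Ȟ^2 ≅ 0


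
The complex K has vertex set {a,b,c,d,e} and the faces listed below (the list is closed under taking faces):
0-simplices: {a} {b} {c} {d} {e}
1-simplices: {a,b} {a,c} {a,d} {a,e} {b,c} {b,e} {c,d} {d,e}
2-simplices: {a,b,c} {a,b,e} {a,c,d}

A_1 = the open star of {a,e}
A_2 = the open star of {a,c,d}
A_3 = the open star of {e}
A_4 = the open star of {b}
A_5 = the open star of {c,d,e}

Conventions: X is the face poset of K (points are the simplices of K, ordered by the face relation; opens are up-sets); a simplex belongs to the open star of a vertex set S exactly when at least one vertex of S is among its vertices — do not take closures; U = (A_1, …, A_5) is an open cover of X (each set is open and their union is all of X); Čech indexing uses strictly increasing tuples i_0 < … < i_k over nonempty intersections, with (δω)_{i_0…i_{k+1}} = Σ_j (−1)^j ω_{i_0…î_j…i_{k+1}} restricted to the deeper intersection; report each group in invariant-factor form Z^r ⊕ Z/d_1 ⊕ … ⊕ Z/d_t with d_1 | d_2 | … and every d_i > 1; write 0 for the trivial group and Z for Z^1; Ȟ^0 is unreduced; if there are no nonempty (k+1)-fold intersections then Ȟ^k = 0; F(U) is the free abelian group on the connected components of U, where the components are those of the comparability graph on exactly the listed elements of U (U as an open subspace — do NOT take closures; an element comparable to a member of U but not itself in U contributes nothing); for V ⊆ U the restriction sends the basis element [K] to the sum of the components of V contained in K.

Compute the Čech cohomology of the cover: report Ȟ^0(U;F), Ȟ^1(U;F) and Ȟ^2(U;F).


nonempty intersections:
  A1={{a},{e},{a,b},{a,c},{a,d},{a,e},{b,e},{d,e},{a,b,c},{a,b,e},{a,c,d}} A2={{a},{c},{d},{a,b},{a,c},{a,d},{a,e},{b,c},{c,d},{d,e},{a,b,c},{a,b,e},{a,c,d}} A3={{e},{a,e},{b,e},{d,e},{a,b,e}} A4={{b},{a,b},{b,c},{b,e},{a,b,c},{a,b,e}} A5={{c},{d},{e},{a,c},{a,d},{a,e},{b,c},{b,e},{c,d},{d,e},{a,b,c},{a,b,e},{a,c,d}}
  A12={{a},{a,b},{a,c},{a,d},{a,e},{d,e},{a,b,c},{a,b,e},{a,c,d}} A13={{e},{a,e},{b,e},{d,e},{a,b,e}} A14={{a,b},{b,e},{a,b,c},{a,b,e}} A15={{e},{a,c},{a,d},{a,e},{b,e},{d,e},{a,b,c},{a,b,e},{a,c,d}} A23={{a,e},{d,e},{a,b,e}} A24={{a,b},{b,c},{a,b,c},{a,b,e}} A25={{c},{d},{a,c},{a,d},{a,e},{b,c},{c,d},{d,e},{a,b,c},{a,b,e},{a,c,d}} A34={{b,e},{a,b,e}} A35={{e},{a,e},{b,e},{d,e},{a,b,e}} A45={{b,c},{b,e},{a,b,c},{a,b,e}}
  A123={{a,e},{d,e},{a,b,e}} A124={{a,b},{a,b,c},{a,b,e}} A125={{a,c},{a,d},{a,e},{d,e},{a,b,c},{a,b,e},{a,c,d}} A134={{b,e},{a,b,e}} A135={{e},{a,e},{b,e},{d,e},{a,b,e}} A145={{b,e},{a,b,c},{a,b,e}} A234={{a,b,e}} A235={{a,e},{d,e},{a,b,e}} A245={{b,c},{a,b,c},{a,b,e}} A345={{b,e},{a,b,e}}
  A1234={{a,b,e}} A1235={{a,e},{d,e},{a,b,e}} A1245={{a,b,c},{a,b,e}} A1345={{b,e},{a,b,e}} A2345={{a,b,e}}
  A12345={{a,b,e}}
components per intersection:
  A1: {{a},{e},{a,b},{a,c},{a,d},{a,e},{b,e},{d,e},{a,b,c},{a,b,e},{a,c,d}}
  A2: {{a},{c},{d},{a,b},{a,c},{a,d},{a,e},{b,c},{c,d},{d,e},{a,b,c},{a,b,e},{a,c,d}}
  A3: {{e},{a,e},{b,e},{d,e},{a,b,e}}
  A4: {{b},{a,b},{b,c},{b,e},{a,b,c},{a,b,e}}
  A5: {{c},{d},{e},{a,c},{a,d},{a,e},{b,c},{b,e},{c,d},{d,e},{a,b,c},{a,b,e},{a,c,d}}
  A12: {{a},{a,b},{a,c},{a,d},{a,e},{a,b,c},{a,b,e},{a,c,d}} {{d,e}}
  A13: {{e},{a,e},{b,e},{d,e},{a,b,e}}
  A14: {{a,b},{b,e},{a,b,c},{a,b,e}}
  A15: {{e},{a,e},{b,e},{d,e},{a,b,e}} {{a,c},{a,d},{a,b,c},{a,c,d}}
  A23: {{a,e},{a,b,e}} {{d,e}}
  A24: {{a,b},{b,c},{a,b,c},{a,b,e}}
  A25: {{c},{d},{a,c},{a,d},{b,c},{c,d},{d,e},{a,b,c},{a,c,d}} {{a,e},{a,b,e}}
  A34: {{b,e},{a,b,e}}
  A35: {{e},{a,e},{b,e},{d,e},{a,b,e}}
  A45: {{b,c},{a,b,c}} {{b,e},{a,b,e}}
  A123: {{a,e},{a,b,e}} {{d,e}}
  A124: {{a,b},{a,b,c},{a,b,e}}
  A125: {{a,c},{a,d},{a,b,c},{a,c,d}} {{a,e},{a,b,e}} {{d,e}}
  A134: {{b,e},{a,b,e}}
  A135: {{e},{a,e},{b,e},{d,e},{a,b,e}}
  A145: {{b,e},{a,b,e}} {{a,b,c}}
  A234: {{a,b,e}}
  A235: {{a,e},{a,b,e}} {{d,e}}
  A245: {{b,c},{a,b,c}} {{a,b,e}}
  A345: {{b,e},{a,b,e}}
  A1234: {{a,b,e}}
  A1235: {{a,e},{a,b,e}} {{d,e}}
  A1245: {{a,b,c}} {{a,b,e}}
  A1345: {{b,e},{a,b,e}}
  A2345: {{a,b,e}}
  A12345: {{a,b,e}}
C dims 5,15,16,7; δ0: rk 4, SNF 1^4; δ1: rk 10, SNF 1^10; δ2: rk 6, SNF 1^6
Ȟ^0: (5−4)−0=1 ⇒ Z
Ȟ^1: (15−10)−4=1 ⇒ Z
Ȟ^2: (16−6)−10=0 ⇒ 0

Ȟ^0(U;F) ≅ Z, Ȟ^1(U;F) ≅ Z and Ȟ^2(U;F) ≅ 0


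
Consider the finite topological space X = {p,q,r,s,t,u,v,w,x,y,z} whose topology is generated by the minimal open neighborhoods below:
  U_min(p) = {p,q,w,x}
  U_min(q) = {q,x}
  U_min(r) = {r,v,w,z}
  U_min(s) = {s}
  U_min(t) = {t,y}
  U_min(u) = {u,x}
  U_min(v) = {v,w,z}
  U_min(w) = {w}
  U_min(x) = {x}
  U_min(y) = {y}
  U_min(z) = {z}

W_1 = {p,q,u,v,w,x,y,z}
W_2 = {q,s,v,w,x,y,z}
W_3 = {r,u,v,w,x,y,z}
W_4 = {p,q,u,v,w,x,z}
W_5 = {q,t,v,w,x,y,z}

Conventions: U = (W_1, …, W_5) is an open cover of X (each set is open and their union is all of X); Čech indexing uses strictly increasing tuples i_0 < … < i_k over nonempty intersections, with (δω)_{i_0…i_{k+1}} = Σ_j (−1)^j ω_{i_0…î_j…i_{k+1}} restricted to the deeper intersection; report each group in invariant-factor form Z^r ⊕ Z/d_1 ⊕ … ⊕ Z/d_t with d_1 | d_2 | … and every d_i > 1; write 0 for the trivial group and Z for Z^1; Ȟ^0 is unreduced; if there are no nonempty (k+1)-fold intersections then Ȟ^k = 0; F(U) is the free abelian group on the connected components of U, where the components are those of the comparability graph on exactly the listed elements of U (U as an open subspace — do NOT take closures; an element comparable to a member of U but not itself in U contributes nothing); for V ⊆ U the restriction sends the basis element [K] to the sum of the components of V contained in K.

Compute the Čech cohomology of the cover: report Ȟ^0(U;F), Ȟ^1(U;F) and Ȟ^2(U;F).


cover nerve:
  W12={q,v,w,x,y,z} W13={u,v,w,x,y,z} W14={p,q,u,v,w,x,z} W15={q,v,w,x,y,z} W23={v,w,x,y,z} W24={q,v,w,x,z} W25={q,v,w,x,y,z} W34={u,v,w,x,z} W35={v,w,x,y,z} W45={q,v,w,x,z}
  W123={v,w,x,y,z} W124={q,v,w,x,z} W125={q,v,w,x,y,z} W134={u,v,w,x,z} W135={v,w,x,y,z} W145={q,v,w,x,z} W234={v,w,x,z} W235={v,w,x,y,z} W245={q,v,w,x,z} W345={v,w,x,z}
  W1234={v,w,x,z} W1235={v,w,x,y,z} W1245={q,v,w,x,z} W1345={v,w,x,z} W2345={v,w,x,z}
  W12345={v,w,x,z}
components per intersection:
  W1: {p,q,u,v,w,x,z} {y}
  W2: {q,x} {s} {v,w,z} {y}
  W3: {r,v,w,z} {u,x} {y}
  W4: {p,q,u,v,w,x,z}
  W5: {q,x} {t,y} {v,w,z}
  W12: {q,x} {v,w,z} {y}
  W13: {u,x} {v,w,z} {y}
  W14: {p,q,u,v,w,x,z}
  W15: {q,x} {v,w,z} {y}
  W23: {v,w,z} {x} {y}
  W24: {q,x} {v,w,z}
  W25: {q,x} {v,w,z} {y}
  W34: {u,x} {v,w,z}
  W35: {v,w,z} {x} {y}
  W45: {q,x} {v,w,z}
  W123: {v,w,z} {x} {y}
  W124: {q,x} {v,w,z}
  W125: {q,x} {v,w,z} {y}
  W134: {u,x} {v,w,z}
  W135: {v,w,z} {x} {y}
  W145: {q,x} {v,w,z}
  W234: {v,w,z} {x}
  W235: {v,w,z} {x} {y}
  W245: {q,x} {v,w,z}
  W345: {v,w,z} {x}
  W1234: {v,w,z} {x}
  W1235: {v,w,z} {x} {y}
  W1245: {q,x} {v,w,z}
  W1345: {v,w,z} {x}
  W2345: {v,w,z} {x}
  W12345: {v,w,z} {x}
C dims 13,25,24,11; δ0: rk 10, SNF 1^10; δ1: rk 15, SNF 1^15; δ2: rk 9, SNF 1^9
Ȟ^0: (13−10)−0=3 ⇒ Z^3
Ȟ^1: (25−15)−10=0 ⇒ 0
Ȟ^2: (24−9)−15=0 ⇒ 0

Ȟ^0 ≅ Z^3, Ȟ^1 ≅ 0, Ȟ^2 ≅ 0


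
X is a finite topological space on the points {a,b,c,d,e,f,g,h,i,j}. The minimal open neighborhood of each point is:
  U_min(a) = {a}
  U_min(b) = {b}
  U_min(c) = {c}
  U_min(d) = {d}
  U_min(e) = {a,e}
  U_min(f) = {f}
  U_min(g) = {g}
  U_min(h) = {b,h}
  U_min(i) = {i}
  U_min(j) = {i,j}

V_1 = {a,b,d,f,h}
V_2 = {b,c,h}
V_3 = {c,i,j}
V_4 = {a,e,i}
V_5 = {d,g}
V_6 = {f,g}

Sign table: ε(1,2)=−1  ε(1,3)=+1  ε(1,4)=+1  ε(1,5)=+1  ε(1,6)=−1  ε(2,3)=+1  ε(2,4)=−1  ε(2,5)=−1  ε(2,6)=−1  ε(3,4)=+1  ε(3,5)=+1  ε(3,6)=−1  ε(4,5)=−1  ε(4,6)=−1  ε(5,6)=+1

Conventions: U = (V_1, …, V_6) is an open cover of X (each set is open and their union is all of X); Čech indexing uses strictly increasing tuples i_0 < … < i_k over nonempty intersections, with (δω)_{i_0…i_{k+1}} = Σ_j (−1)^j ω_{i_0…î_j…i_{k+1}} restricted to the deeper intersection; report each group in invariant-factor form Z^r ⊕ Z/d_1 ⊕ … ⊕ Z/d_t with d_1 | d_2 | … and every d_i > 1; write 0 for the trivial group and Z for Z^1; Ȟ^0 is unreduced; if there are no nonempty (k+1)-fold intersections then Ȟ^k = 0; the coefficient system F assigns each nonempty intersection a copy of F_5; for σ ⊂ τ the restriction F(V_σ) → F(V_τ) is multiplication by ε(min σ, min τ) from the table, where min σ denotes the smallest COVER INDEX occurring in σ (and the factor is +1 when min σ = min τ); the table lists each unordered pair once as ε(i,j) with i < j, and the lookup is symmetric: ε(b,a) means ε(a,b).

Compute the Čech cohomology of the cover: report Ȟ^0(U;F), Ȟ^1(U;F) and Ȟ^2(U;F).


Ȟ^0(U;F) ≅ 0, Ȟ^1(U;F) ≅ Z/5, Ȟ^2(U;F) ≅ 0

cover nerve:
  V12={b,h} V14={a} V15={d} V16={f} V23={c} V34={i} V56={g}
C dims 6,7; δ0: rk_F5 6
Ȟ^0: (6−6)−0=0 ⇒ 0
Ȟ^1: (7−0)−6=1 ⇒ Z/5
Ȟ^2: (0−0)−0=0 ⇒ 0


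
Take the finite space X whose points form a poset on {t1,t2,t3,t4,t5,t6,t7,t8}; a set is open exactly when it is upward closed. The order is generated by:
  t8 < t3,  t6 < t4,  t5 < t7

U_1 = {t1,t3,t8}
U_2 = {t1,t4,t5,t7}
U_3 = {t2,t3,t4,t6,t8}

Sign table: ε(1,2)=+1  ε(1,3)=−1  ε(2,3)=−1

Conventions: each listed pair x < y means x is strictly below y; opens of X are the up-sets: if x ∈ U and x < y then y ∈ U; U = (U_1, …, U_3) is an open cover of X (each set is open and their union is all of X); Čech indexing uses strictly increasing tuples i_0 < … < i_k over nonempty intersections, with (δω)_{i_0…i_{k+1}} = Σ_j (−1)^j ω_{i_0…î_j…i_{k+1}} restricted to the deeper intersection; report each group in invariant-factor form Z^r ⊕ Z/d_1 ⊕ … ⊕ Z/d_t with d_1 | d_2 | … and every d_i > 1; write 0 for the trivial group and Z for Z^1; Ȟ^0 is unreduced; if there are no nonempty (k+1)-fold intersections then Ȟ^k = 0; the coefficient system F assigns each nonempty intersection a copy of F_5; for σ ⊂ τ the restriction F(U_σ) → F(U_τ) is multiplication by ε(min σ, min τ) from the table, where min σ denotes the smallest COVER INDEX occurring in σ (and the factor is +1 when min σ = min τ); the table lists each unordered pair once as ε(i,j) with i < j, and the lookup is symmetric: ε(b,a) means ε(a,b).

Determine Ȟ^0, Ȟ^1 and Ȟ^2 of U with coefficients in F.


Ȟ^0 = Z/5; Ȟ^1 = Z/5; Ȟ^2 = 0

nonempty intersections:
  U12={t1} U13={t3,t8} U23={t4}
C dims 3,3; δ0: rk_F5 2
Ȟ^0: (3−2)−0=1 ⇒ Z/5
Ȟ^1: (3−0)−2=1 ⇒ Z/5
Ȟ^2: (0−0)−0=0 ⇒ 0


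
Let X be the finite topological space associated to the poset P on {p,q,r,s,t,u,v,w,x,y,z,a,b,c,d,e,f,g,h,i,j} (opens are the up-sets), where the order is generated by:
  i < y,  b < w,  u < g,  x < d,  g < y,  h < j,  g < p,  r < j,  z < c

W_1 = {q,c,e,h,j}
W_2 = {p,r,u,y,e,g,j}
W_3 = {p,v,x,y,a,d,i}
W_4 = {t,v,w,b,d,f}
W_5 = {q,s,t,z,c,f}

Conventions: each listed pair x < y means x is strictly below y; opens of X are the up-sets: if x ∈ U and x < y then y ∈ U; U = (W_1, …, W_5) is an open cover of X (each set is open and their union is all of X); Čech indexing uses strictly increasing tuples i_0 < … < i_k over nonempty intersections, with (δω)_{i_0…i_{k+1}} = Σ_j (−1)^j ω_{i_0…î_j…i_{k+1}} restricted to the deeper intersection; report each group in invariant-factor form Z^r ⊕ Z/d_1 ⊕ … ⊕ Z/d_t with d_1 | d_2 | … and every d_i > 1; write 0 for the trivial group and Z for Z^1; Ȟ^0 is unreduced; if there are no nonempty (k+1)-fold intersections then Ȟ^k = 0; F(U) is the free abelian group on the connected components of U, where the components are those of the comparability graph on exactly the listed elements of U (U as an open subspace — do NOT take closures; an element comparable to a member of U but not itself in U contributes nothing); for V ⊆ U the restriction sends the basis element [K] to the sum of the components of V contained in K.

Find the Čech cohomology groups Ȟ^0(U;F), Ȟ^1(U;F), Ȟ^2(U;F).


nerve simplices:
  W12={e,j} W15={q,c} W23={p,y} W34={v,d} W45={t,f}
components per intersection:
  W1: {q} {c} {e} {h,j}
  W2: {p,u,y,g} {r,j} {e}
  W3: {p} {v} {x,d} {y,i} {a}
  W4: {t} {v} {w,b} {d} {f}
  W5: {q} {s} {t} {z,c} {f}
  W12: {e} {j}
  W15: {q} {c}
  W23: {p} {y}
  W34: {v} {d}
  W45: {t} {f}
C dims 22,10; δ0: rk 10, SNF 1^10
degree 0: 22−10−0 = 12 → Ȟ^0 ≅ Z^12
degree 1: 10−0−10 = 0 → Ȟ^1 ≅ 0
degree 2: 0−0−0 = 0 → Ȟ^2 ≅ 0

Ȟ^0 ≅ Z^12, Ȟ^1 ≅ 0, Ȟ^2 ≅ 0


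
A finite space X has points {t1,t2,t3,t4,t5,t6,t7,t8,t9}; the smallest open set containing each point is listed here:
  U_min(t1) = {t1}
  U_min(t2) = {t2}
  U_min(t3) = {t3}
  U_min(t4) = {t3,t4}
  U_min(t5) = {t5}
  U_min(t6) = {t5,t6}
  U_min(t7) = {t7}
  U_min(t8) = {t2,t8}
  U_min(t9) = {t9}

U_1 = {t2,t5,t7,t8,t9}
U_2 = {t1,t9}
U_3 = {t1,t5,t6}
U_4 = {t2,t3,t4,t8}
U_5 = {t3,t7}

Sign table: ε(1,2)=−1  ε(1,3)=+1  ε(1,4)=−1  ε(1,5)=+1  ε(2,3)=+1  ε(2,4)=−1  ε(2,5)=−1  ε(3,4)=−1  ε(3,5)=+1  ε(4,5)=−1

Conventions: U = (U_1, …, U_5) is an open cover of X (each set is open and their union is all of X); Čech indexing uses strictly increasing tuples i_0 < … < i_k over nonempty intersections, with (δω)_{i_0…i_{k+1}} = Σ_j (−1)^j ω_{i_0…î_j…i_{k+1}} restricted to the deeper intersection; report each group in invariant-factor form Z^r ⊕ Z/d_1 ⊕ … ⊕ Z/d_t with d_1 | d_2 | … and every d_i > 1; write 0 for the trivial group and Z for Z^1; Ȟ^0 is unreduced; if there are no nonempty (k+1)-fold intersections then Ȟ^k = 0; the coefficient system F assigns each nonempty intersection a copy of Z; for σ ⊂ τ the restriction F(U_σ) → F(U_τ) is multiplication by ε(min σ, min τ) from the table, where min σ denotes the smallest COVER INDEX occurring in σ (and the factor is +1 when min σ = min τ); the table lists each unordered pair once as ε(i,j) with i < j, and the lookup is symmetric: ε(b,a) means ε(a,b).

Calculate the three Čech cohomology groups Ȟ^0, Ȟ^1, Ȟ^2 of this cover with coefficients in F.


cover nerve:
  U12={t9} U13={t5} U14={t2,t8} U15={t7} U23={t1} U45={t3}
C dims 5,6; δ0: rk 5, SNF 1^4·2
Ȟ^0: (5−5)−0=0 ⇒ 0
Ȟ^1: (6−0)−5=1 plus torsion [2] ⇒ Z ⊕ Z/2
Ȟ^2: (0−0)−0=0 ⇒ 0

Ȟ^0(U;F) ≅ 0, Ȟ^1(U;F) ≅ Z ⊕ Z/2, Ȟ^2(U;F) ≅ 0


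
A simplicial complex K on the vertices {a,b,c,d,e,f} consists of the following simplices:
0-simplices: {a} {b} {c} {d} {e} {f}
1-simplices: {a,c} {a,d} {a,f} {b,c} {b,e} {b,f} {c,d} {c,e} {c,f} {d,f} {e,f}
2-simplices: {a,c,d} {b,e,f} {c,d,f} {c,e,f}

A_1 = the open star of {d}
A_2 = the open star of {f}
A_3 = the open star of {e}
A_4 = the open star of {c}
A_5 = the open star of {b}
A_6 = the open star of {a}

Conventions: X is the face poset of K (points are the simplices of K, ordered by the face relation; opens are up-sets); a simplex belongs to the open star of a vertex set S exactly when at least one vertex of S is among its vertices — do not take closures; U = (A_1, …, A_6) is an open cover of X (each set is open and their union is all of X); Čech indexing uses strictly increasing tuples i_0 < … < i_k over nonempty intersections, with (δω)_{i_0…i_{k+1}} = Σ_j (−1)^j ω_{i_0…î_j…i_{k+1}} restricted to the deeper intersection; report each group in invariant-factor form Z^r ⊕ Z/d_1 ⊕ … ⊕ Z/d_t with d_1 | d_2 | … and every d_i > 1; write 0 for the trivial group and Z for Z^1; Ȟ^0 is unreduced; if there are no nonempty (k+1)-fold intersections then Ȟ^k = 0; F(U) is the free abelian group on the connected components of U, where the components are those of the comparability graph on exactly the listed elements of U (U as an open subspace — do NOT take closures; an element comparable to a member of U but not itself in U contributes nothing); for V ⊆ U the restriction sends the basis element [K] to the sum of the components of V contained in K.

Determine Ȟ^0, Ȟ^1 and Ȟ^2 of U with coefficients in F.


nonempty intersections:
  A1={{d},{a,d},{c,d},{d,f},{a,c,d},{c,d,f}} A2={{f},{a,f},{b,f},{c,f},{d,f},{e,f},{b,e,f},{c,d,f},{c,e,f}} A3={{e},{b,e},{c,e},{e,f},{b,e,f},{c,e,f}} A4={{c},{a,c},{b,c},{c,d},{c,e},{c,f},{a,c,d},{c,d,f},{c,e,f}} A5={{b},{b,c},{b,e},{b,f},{b,e,f}} A6={{a},{a,c},{a,d},{a,f},{a,c,d}}
  A12={{d,f},{c,d,f}} A14={{c,d},{a,c,d},{c,d,f}} A16={{a,d},{a,c,d}} A23={{e,f},{b,e,f},{c,e,f}} A24={{c,f},{c,d,f},{c,e,f}} A25={{b,f},{b,e,f}} A26={{a,f}} A34={{c,e},{c,e,f}} A35={{b,e},{b,e,f}} A45={{b,c}} A46={{a,c},{a,c,d}}
  A124={{c,d,f}} A146={{a,c,d}} A234={{c,e,f}} A235={{b,e,f}}
components per intersection:
  A1: {{d},{a,d},{c,d},{d,f},{a,c,d},{c,d,f}}
  A2: {{f},{a,f},{b,f},{c,f},{d,f},{e,f},{b,e,f},{c,d,f},{c,e,f}}
  A3: {{e},{b,e},{c,e},{e,f},{b,e,f},{c,e,f}}
  A4: {{c},{a,c},{b,c},{c,d},{c,e},{c,f},{a,c,d},{c,d,f},{c,e,f}}
  A5: {{b},{b,c},{b,e},{b,f},{b,e,f}}
  A6: {{a},{a,c},{a,d},{a,f},{a,c,d}}
  A12: {{d,f},{c,d,f}}
  A14: {{c,d},{a,c,d},{c,d,f}}
  A16: {{a,d},{a,c,d}}
  A23: {{e,f},{b,e,f},{c,e,f}}
  A24: {{c,f},{c,d,f},{c,e,f}}
  A25: {{b,f},{b,e,f}}
  A26: {{a,f}}
  A34: {{c,e},{c,e,f}}
  A35: {{b,e},{b,e,f}}
  A45: {{b,c}}
  A46: {{a,c},{a,c,d}}
  A124: {{c,d,f}}
  A146: {{a,c,d}}
  A234: {{c,e,f}}
  A235: {{b,e,f}}
C dims 6,11,4; δ0: rk 5, SNF 1^5; δ1: rk 4, SNF 1^4
Ȟ^0: (6−5)−0=1 ⇒ Z
Ȟ^1: (11−4)−5=2 ⇒ Z^2
Ȟ^2: (4−0)−4=0 ⇒ 0

Ȟ^0 = Z, Ȟ^1 = Z^2, Ȟ^2 = 0


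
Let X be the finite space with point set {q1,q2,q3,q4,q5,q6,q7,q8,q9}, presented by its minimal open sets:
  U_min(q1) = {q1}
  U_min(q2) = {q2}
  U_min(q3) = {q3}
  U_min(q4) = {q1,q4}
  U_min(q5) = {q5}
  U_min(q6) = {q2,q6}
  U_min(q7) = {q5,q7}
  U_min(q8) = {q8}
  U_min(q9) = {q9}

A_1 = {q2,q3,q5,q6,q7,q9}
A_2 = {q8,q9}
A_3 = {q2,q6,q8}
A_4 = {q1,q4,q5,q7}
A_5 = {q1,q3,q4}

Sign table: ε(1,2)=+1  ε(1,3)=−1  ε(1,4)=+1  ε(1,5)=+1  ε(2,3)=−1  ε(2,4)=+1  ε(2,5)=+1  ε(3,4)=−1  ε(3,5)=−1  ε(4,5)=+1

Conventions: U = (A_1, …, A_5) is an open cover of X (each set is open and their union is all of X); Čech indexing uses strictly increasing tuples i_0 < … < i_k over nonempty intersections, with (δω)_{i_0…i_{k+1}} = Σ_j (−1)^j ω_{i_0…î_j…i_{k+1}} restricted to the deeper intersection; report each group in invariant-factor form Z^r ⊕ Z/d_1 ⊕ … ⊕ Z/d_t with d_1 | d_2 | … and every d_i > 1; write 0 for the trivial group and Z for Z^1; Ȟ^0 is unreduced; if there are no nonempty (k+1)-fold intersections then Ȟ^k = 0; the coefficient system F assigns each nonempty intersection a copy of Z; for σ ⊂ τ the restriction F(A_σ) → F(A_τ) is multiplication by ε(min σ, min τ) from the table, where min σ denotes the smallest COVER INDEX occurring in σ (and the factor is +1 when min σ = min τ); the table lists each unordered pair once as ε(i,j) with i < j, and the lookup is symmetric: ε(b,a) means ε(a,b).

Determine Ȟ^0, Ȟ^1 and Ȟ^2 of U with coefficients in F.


Ȟ^0(U;F) ≅ Z, Ȟ^1(U;F) ≅ Z^2 and Ȟ^2(U;F) ≅ 0

nerve of the cover:
  A12={q9} A13={q2,q6} A14={q5,q7} A15={q3} A23={q8} A45={q1,q4}
C dims 5,6; δ0: rk 4, SNF 1^4
Ȟ^0 = (5 − 4) − 0 = 1, so Ȟ^0 ≅ Z
Ȟ^1 = (6 − 0) − 4 = 2, so Ȟ^1 ≅ Z^2
Ȟ^2 = (0 − 0) − 0 = 0, so Ȟ^2 ≅ 0
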